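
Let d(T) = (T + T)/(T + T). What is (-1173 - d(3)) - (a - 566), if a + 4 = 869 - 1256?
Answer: -217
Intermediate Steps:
d(T) = 1 (d(T) = (2*T)/((2*T)) = (2*T)*(1/(2*T)) = 1)
a = -391 (a = -4 + (869 - 1256) = -4 - 387 = -391)
(-1173 - d(3)) - (a - 566) = (-1173 - 1*1) - (-391 - 566) = (-1173 - 1) - 1*(-957) = -1174 + 957 = -217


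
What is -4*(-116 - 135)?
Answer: 1004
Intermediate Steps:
-4*(-116 - 135) = -4*(-251) = 1004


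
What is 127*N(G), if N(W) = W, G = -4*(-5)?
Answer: 2540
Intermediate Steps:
G = 20
127*N(G) = 127*20 = 2540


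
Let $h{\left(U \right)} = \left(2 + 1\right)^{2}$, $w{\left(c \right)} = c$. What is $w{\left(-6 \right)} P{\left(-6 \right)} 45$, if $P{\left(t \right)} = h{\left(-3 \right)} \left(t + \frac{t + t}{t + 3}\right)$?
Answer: $4860$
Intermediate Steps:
$h{\left(U \right)} = 9$ ($h{\left(U \right)} = 3^{2} = 9$)
$P{\left(t \right)} = 9 t + \frac{18 t}{3 + t}$ ($P{\left(t \right)} = 9 \left(t + \frac{t + t}{t + 3}\right) = 9 \left(t + \frac{2 t}{3 + t}\right) = 9 t + \frac{18 t}{3 + t}$)
$w{\left(-6 \right)} P{\left(-6 \right)} 45 = - 6 \cdot 9 \left(-6\right) \frac{1}{3 - 6} \left(5 - 6\right) 45 = - 6 \cdot 9 \left(-6\right) \frac{1}{-3} \left(-1\right) 45 = - 6 \cdot 9 \left(-6\right) \left(- \frac{1}{3}\right) \left(-1\right) 45 = \left(-6\right) \left(-18\right) 45 = 108 \cdot 45 = 4860$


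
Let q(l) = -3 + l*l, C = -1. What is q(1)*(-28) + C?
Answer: 55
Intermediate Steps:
q(l) = -3 + l²
q(1)*(-28) + C = (-3 + 1²)*(-28) - 1 = (-3 + 1)*(-28) - 1 = -2*(-28) - 1 = 56 - 1 = 55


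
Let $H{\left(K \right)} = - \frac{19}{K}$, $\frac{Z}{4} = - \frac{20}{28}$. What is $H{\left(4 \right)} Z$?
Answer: $\frac{95}{7} \approx 13.571$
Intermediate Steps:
$Z = - \frac{20}{7}$ ($Z = 4 \left(- \frac{20}{28}\right) = 4 \left(\left(-20\right) \frac{1}{28}\right) = 4 \left(- \frac{5}{7}\right) = - \frac{20}{7} \approx -2.8571$)
$H{\left(4 \right)} Z = - \frac{19}{4} \left(- \frac{20}{7}\right) = \left(-19\right) \frac{1}{4} \left(- \frac{20}{7}\right) = \left(- \frac{19}{4}\right) \left(- \frac{20}{7}\right) = \frac{95}{7}$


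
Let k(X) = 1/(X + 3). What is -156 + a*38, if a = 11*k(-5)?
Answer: -365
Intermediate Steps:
k(X) = 1/(3 + X)
a = -11/2 (a = 11/(3 - 5) = 11/(-2) = 11*(-½) = -11/2 ≈ -5.5000)
-156 + a*38 = -156 - 11/2*38 = -156 - 209 = -365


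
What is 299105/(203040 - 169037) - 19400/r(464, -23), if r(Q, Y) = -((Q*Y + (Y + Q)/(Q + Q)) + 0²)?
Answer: 93997053951/13469506381 ≈ 6.9785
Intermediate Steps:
r(Q, Y) = -Q*Y - (Q + Y)/(2*Q) (r(Q, Y) = -((Q*Y + (Q + Y)/((2*Q))) + 0) = -((Q*Y + (Q + Y)*(1/(2*Q))) + 0) = -((Q*Y + (Q + Y)/(2*Q)) + 0) = -(Q*Y + (Q + Y)/(2*Q)) = -Q*Y - (Q + Y)/(2*Q))
299105/(203040 - 169037) - 19400/r(464, -23) = 299105/(203040 - 169037) - 19400/(-½ - 1*464*(-23) - ½*(-23)/464) = 299105/34003 - 19400/(-½ + 10672 - ½*(-23)*1/464) = 299105*(1/34003) - 19400/(-½ + 10672 + 23/928) = 299105/34003 - 19400/9903175/928 = 299105/34003 - 19400*928/9903175 = 299105/34003 - 720128/396127 = 93997053951/13469506381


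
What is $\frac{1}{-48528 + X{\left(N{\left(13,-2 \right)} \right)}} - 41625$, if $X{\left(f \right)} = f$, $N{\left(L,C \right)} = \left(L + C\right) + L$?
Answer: $- \frac{2018979001}{48504} \approx -41625.0$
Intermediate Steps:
$N{\left(L,C \right)} = C + 2 L$ ($N{\left(L,C \right)} = \left(C + L\right) + L = C + 2 L$)
$\frac{1}{-48528 + X{\left(N{\left(13,-2 \right)} \right)}} - 41625 = \frac{1}{-48528 + \left(-2 + 2 \cdot 13\right)} - 41625 = \frac{1}{-48528 + \left(-2 + 26\right)} - 41625 = \frac{1}{-48528 + 24} - 41625 = \frac{1}{-48504} - 41625 = - \frac{1}{48504} - 41625 = - \frac{2018979001}{48504}$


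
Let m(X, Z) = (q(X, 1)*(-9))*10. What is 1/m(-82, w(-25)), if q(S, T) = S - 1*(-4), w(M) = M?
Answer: 1/7020 ≈ 0.00014245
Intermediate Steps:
q(S, T) = 4 + S (q(S, T) = S + 4 = 4 + S)
m(X, Z) = -360 - 90*X (m(X, Z) = ((4 + X)*(-9))*10 = (-36 - 9*X)*10 = -360 - 90*X)
1/m(-82, w(-25)) = 1/(-360 - 90*(-82)) = 1/(-360 + 7380) = 1/7020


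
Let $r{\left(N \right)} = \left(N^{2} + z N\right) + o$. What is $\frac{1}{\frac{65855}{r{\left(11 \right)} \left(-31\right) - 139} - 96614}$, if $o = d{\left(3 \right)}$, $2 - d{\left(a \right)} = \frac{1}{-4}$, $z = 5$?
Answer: $- \frac{22659}{2189440046} \approx -1.0349 \cdot 10^{-5}$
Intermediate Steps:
$d{\left(a \right)} = \frac{9}{4}$ ($d{\left(a \right)} = 2 - \frac{1}{-4} = 2 - - \frac{1}{4} = 2 + \frac{1}{4} = \frac{9}{4}$)
$o = \frac{9}{4} \approx 2.25$
$r{\left(N \right)} = \frac{9}{4} + N^{2} + 5 N$ ($r{\left(N \right)} = \left(N^{2} + 5 N\right) + \frac{9}{4} = \frac{9}{4} + N^{2} + 5 N$)
$\frac{1}{\frac{65855}{r{\left(11 \right)} \left(-31\right) - 139} - 96614} = \frac{1}{\frac{65855}{\left(\frac{9}{4} + 11^{2} + 5 \cdot 11\right) \left(-31\right) - 139} - 96614} = \frac{1}{\frac{65855}{\left(\frac{9}{4} + 121 + 55\right) \left(-31\right) - 139} - 96614} = \frac{1}{\frac{65855}{\frac{713}{4} \left(-31\right) - 139} - 96614} = \frac{1}{\frac{65855}{- \frac{22103}{4} - 139} - 96614} = \frac{1}{\frac{65855}{- \frac{22659}{4}} - 96614} = \frac{1}{65855 \left(- \frac{4}{22659}\right) - 96614} = \frac{1}{- \frac{263420}{22659} - 96614} = \frac{1}{- \frac{2189440046}{22659}} = - \frac{22659}{2189440046}$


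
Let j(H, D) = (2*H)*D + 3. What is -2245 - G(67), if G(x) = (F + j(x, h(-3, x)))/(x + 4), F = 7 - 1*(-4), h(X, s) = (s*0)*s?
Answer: -159409/71 ≈ -2245.2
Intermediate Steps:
h(X, s) = 0 (h(X, s) = 0*s = 0)
j(H, D) = 3 + 2*D*H (j(H, D) = 2*D*H + 3 = 3 + 2*D*H)
F = 11 (F = 7 + 4 = 11)
G(x) = 14/(4 + x) (G(x) = (11 + (3 + 2*0*x))/(x + 4) = (11 + (3 + 0))/(4 + x) = (11 + 3)/(4 + x) = 14/(4 + x))
-2245 - G(67) = -2245 - 14/(4 + 67) = -2245 - 14/71 = -159409/71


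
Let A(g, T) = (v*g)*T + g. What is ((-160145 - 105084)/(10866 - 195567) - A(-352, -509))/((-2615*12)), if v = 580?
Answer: 19193589805459/5795917380 ≈ 3311.6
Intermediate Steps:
A(g, T) = g + 580*T*g (A(g, T) = (580*g)*T + g = 580*T*g + g = g + 580*T*g)
((-160145 - 105084)/(10866 - 195567) - A(-352, -509))/((-2615*12)) = ((-160145 - 105084)/(10866 - 195567) - (-352)*(1 + 580*(-509)))/((-2615*12)) = (-265229/(-184701) - (-352)*(1 - 295220))/(-31380) = (-265229*(-1/184701) - (-352)*(-295219))*(-1/31380) = (265229/184701 - 1*103917088)*(-1/31380) = (265229/184701 - 103917088)*(-1/31380) = -19193589805459/184701*(-1/31380) = 19193589805459/5795917380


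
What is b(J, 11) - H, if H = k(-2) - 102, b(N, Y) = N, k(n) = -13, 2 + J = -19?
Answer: 94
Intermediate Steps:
J = -21 (J = -2 - 19 = -21)
H = -115 (H = -13 - 102 = -115)
b(J, 11) - H = -21 - 1*(-115) = -21 + 115 = 94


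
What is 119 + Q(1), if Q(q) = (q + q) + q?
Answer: 122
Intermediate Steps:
Q(q) = 3*q (Q(q) = 2*q + q = 3*q)
119 + Q(1) = 119 + 3*1 = 119 + 3 = 122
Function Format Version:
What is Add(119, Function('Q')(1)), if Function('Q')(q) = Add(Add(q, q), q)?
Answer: 122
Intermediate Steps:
Function('Q')(q) = Mul(3, q) (Function('Q')(q) = Add(Mul(2, q), q) = Mul(3, q))
Add(119, Function('Q')(1)) = Add(119, Mul(3, 1)) = Add(119, 3) = 122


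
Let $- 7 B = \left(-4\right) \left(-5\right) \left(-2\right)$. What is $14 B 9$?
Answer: $720$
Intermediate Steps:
$B = \frac{40}{7}$ ($B = - \frac{\left(-4\right) \left(-5\right) \left(-2\right)}{7} = - \frac{20 \left(-2\right)}{7} = \left(- \frac{1}{7}\right) \left(-40\right) = \frac{40}{7} \approx 5.7143$)
$14 B 9 = 14 \cdot \frac{40}{7} \cdot 9 = 80 \cdot 9 = 720$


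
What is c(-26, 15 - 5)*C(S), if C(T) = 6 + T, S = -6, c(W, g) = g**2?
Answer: 0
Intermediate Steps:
c(-26, 15 - 5)*C(S) = (15 - 5)**2*(6 - 6) = 10**2*0 = 100*0 = 0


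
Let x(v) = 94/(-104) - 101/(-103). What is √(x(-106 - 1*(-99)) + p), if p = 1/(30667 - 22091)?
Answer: √158347571798/1435408 ≈ 0.27722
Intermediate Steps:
x(v) = 411/5356 (x(v) = 94*(-1/104) - 101*(-1/103) = -47/52 + 101/103 = 411/5356)
p = 1/8576 ≈ 0.00011660
√(x(-106 - 1*(-99)) + p) = √(411/5356 + 1/8576) = √(882523/11483264) = √158347571798/1435408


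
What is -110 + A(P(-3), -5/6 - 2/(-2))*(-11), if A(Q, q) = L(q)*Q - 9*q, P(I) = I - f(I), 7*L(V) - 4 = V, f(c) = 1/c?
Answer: -9581/126 ≈ -76.040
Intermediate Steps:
L(V) = 4/7 + V/7
P(I) = I - 1/I
A(Q, q) = -9*q + Q*(4/7 + q/7) (A(Q, q) = (4/7 + q/7)*Q - 9*q = Q*(4/7 + q/7) - 9*q = -9*q + Q*(4/7 + q/7))
-110 + A(P(-3), -5/6 - 2/(-2))*(-11) = -110 + (-9*(-5/6 - 2/(-2)) + (-3 - 1/(-3))*(4 + (-5/6 - 2/(-2)))/7)*(-11) = -110 + (-9*(-5*1/6 - 2*(-1/2)) + (-3 - 1*(-1/3))*(4 + (-5*1/6 - 2*(-1/2)))/7)*(-11) = -110 + (-9*(-5/6 + 1) + (-3 + 1/3)*(4 + (-5/6 + 1))/7)*(-11) = -110 + (-9*1/6 + (1/7)*(-8/3)*(4 + 1/6))*(-11) = -110 + (-3/2 + (1/7)*(-8/3)*(25/6))*(-11) = -110 + (-3/2 - 100/63)*(-11) = -110 - 389/126*(-11) = -110 + 4279/126 = -9581/126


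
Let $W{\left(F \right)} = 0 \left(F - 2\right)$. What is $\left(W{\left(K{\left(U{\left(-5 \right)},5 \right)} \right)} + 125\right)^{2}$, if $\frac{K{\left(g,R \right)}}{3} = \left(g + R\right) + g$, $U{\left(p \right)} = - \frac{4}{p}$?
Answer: $15625$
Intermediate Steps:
$K{\left(g,R \right)} = 3 R + 6 g$ ($K{\left(g,R \right)} = 3 \left(\left(g + R\right) + g\right) = 3 \left(\left(R + g\right) + g\right) = 3 \left(R + 2 g\right) = 3 R + 6 g$)
$W{\left(F \right)} = 0$ ($W{\left(F \right)} = 0 \left(-2 + F\right) = 0$)
$\left(W{\left(K{\left(U{\left(-5 \right)},5 \right)} \right)} + 125\right)^{2} = \left(0 + 125\right)^{2} = 125^{2} = 15625$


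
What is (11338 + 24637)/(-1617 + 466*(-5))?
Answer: -35975/3947 ≈ -9.1145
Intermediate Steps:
(11338 + 24637)/(-1617 + 466*(-5)) = 35975/(-1617 - 2330) = 35975/(-3947) = 35975*(-1/3947) = -35975/3947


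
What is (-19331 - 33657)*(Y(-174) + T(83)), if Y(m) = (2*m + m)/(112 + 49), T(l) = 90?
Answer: -740136384/161 ≈ -4.5971e+6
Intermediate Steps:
Y(m) = 3*m/161 (Y(m) = (3*m)/161 = (3*m)*(1/161) = 3*m/161)
(-19331 - 33657)*(Y(-174) + T(83)) = (-19331 - 33657)*((3/161)*(-174) + 90) = -52988*(-522/161 + 90) = -52988*13968/161 = -740136384/161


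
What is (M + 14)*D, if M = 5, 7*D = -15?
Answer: -285/7 ≈ -40.714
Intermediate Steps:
D = -15/7 (D = (⅐)*(-15) = -15/7 ≈ -2.1429)
(M + 14)*D = (5 + 14)*(-15/7) = 19*(-15/7) = -285/7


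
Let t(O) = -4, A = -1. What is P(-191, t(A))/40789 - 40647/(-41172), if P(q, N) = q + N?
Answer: 549973981/559788236 ≈ 0.98247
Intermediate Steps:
P(q, N) = N + q
P(-191, t(A))/40789 - 40647/(-41172) = (-4 - 191)/40789 - 40647/(-41172) = -195*1/40789 - 40647*(-1/41172) = -195/40789 + 13549/13724 = 549973981/559788236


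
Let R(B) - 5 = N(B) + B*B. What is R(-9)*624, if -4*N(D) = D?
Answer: 55068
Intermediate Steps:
N(D) = -D/4
R(B) = 5 + B² - B/4 (R(B) = 5 + (-B/4 + B*B) = 5 + (-B/4 + B²) = 5 + (B² - B/4) = 5 + B² - B/4)
R(-9)*624 = (5 + (-9)² - ¼*(-9))*624 = (5 + 81 + 9/4)*624 = (353/4)*624 = 55068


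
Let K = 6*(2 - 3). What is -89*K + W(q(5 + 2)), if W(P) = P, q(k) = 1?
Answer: 535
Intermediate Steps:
K = -6 (K = 6*(-1) = -6)
-89*K + W(q(5 + 2)) = -89*(-6) + 1 = 534 + 1 = 535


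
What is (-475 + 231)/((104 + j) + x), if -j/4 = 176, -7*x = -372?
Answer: 427/957 ≈ 0.44619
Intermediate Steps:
x = 372/7 (x = -1/7*(-372) = 372/7 ≈ 53.143)
j = -704 (j = -4*176 = -704)
(-475 + 231)/((104 + j) + x) = (-475 + 231)/((104 - 704) + 372/7) = -244/(-600 + 372/7) = -244/(-3828/7) = -244*(-7/3828) = 427/957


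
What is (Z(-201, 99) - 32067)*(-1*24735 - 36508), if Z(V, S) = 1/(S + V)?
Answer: 200315747905/102 ≈ 1.9639e+9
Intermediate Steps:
(Z(-201, 99) - 32067)*(-1*24735 - 36508) = (1/(99 - 201) - 32067)*(-1*24735 - 36508) = (1/(-102) - 32067)*(-24735 - 36508) = (-1/102 - 32067)*(-61243) = -3270835/102*(-61243) = 200315747905/102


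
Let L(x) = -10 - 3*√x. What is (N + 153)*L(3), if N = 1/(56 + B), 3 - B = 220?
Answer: -246320/161 - 73896*√3/161 ≈ -2324.9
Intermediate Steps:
B = -217 (B = 3 - 1*220 = 3 - 220 = -217)
N = -1/161 (N = 1/(56 - 217) = 1/(-161) = -1/161 ≈ -0.0062112)
L(x) = -10 - 3*√x
(N + 153)*L(3) = (-1/161 + 153)*(-10 - 3*√3) = 24632*(-10 - 3*√3)/161 = -246320/161 - 73896*√3/161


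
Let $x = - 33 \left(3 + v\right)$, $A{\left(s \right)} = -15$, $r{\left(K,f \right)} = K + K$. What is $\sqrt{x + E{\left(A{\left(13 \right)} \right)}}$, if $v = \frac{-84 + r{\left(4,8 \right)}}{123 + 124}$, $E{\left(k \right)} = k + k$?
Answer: $\frac{i \sqrt{20085}}{13} \approx 10.902 i$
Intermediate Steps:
$r{\left(K,f \right)} = 2 K$
$E{\left(k \right)} = 2 k$
$v = - \frac{4}{13}$ ($v = \frac{-84 + 2 \cdot 4}{123 + 124} = \frac{-84 + 8}{247} = \left(-76\right) \frac{1}{247} = - \frac{4}{13} \approx -0.30769$)
$x = - \frac{1155}{13}$ ($x = - 33 \left(3 - \frac{4}{13}\right) = \left(-33\right) \frac{35}{13} = - \frac{1155}{13} \approx -88.846$)
$\sqrt{x + E{\left(A{\left(13 \right)} \right)}} = \sqrt{- \frac{1155}{13} + 2 \left(-15\right)} = \sqrt{- \frac{1155}{13} - 30} = \sqrt{- \frac{1545}{13}} = \frac{i \sqrt{20085}}{13}$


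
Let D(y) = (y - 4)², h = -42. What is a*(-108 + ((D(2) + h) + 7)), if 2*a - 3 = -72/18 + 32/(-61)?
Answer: 12927/122 ≈ 105.96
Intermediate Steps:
a = -93/122 (a = 3/2 + (-72/18 + 32/(-61))/2 = 3/2 + (-72*1/18 + 32*(-1/61))/2 = 3/2 + (-4 - 32/61)/2 = 3/2 + (½)*(-276/61) = 3/2 - 138/61 = -93/122 ≈ -0.76229)
D(y) = (-4 + y)²
a*(-108 + ((D(2) + h) + 7)) = -93*(-108 + (((-4 + 2)² - 42) + 7))/122 = -93*(-108 + (((-2)² - 42) + 7))/122 = -93*(-108 + ((4 - 42) + 7))/122 = -93*(-108 + (-38 + 7))/122 = -93*(-108 - 31)/122 = -93/122*(-139) = 12927/122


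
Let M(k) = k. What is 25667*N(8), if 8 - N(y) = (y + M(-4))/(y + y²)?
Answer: 3670381/18 ≈ 2.0391e+5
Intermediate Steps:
N(y) = 8 - (-4 + y)/(y + y²) (N(y) = 8 - (y - 4)/(y + y²) = 8 - (-4 + y)/(y + y²))
25667*N(8) = 25667*((4 + 7*8 + 8*8²)/(8*(1 + 8))) = 25667*((⅛)*(4 + 56 + 8*64)/9) = 25667*((⅛)*(⅑)*(4 + 56 + 512)) = 25667*((⅛)*(⅑)*572) = 25667*(143/18) = 3670381/18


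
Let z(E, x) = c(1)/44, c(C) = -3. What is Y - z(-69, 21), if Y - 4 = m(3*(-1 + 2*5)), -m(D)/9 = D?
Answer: -10513/44 ≈ -238.93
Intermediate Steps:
m(D) = -9*D
z(E, x) = -3/44
Y = -239 (Y = 4 - 27*(-1 + 2*5) = 4 - 27*(-1 + 10) = 4 - 27*9 = 4 - 9*27 = 4 - 243 = -239)
Y - z(-69, 21) = -239 - 1*(-3/44) = -239 + 3/44 = -10513/44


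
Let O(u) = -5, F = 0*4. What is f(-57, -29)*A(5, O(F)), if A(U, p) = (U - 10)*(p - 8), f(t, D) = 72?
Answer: 4680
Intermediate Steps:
F = 0
A(U, p) = (-10 + U)*(-8 + p)
f(-57, -29)*A(5, O(F)) = 72*(80 - 10*(-5) - 8*5 + 5*(-5)) = 72*(80 + 50 - 40 - 25) = 72*65 = 4680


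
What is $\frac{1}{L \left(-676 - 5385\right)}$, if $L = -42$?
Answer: $\frac{1}{254562} \approx 3.9283 \cdot 10^{-6}$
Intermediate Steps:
$\frac{1}{L \left(-676 - 5385\right)} = \frac{1}{\left(-42\right) \left(-676 - 5385\right)} = \frac{1}{\left(-42\right) \left(-6061\right)} = \frac{1}{254562}$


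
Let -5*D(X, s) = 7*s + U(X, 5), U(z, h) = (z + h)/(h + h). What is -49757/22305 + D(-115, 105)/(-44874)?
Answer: -371594309/166819095 ≈ -2.2275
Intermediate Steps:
U(z, h) = (h + z)/(2*h) (U(z, h) = (h + z)/((2*h)) = (h + z)*(1/(2*h)) = (h + z)/(2*h))
D(X, s) = -1/10 - 7*s/5 - X/50 (D(X, s) = -(7*s + (1/2)*(5 + X)/5)/5 = -(7*s + (1/2)*(1/5)*(5 + X))/5 = -(7*s + (1/2 + X/10))/5 = -(1/2 + 7*s + X/10)/5 = -1/10 - 7*s/5 - X/50)
-49757/22305 + D(-115, 105)/(-44874) = -49757/22305 + (-1/10 - 7/5*105 - 1/50*(-115))/(-44874) = -49757*1/22305 + (-1/10 - 147 + 23/10)*(-1/44874) = -49757/22305 - 724/5*(-1/44874) = -49757/22305 + 362/112185 = -371594309/166819095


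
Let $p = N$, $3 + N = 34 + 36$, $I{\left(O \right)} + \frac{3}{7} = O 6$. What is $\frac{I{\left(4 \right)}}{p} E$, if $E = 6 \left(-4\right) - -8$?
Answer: $- \frac{2640}{469} \approx -5.629$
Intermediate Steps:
$I{\left(O \right)} = - \frac{3}{7} + 6 O$ ($I{\left(O \right)} = - \frac{3}{7} + O 6 = - \frac{3}{7} + 6 O$)
$N = 67$ ($N = -3 + \left(34 + 36\right) = -3 + 70 = 67$)
$E = -16$ ($E = -24 + 8 = -16$)
$p = 67$
$\frac{I{\left(4 \right)}}{p} E = \frac{- \frac{3}{7} + 6 \cdot 4}{67} \left(-16\right) = \left(- \frac{3}{7} + 24\right) \frac{1}{67} \left(-16\right) = \frac{165}{7} \cdot \frac{1}{67} \left(-16\right) = \frac{165}{469} \left(-16\right) = - \frac{2640}{469}$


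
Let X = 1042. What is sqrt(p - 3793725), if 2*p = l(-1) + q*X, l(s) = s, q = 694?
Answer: I*sqrt(13728606)/2 ≈ 1852.6*I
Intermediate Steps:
p = 723147/2 (p = (-1 + 694*1042)/2 = (-1 + 723148)/2 = (1/2)*723147 = 723147/2 ≈ 3.6157e+5)
sqrt(p - 3793725) = sqrt(723147/2 - 3793725) = sqrt(-6864303/2) = I*sqrt(13728606)/2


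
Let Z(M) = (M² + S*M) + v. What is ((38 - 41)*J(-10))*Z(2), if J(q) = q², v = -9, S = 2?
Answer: 300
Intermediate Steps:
Z(M) = -9 + M² + 2*M (Z(M) = (M² + 2*M) - 9 = -9 + M² + 2*M)
((38 - 41)*J(-10))*Z(2) = ((38 - 41)*(-10)²)*(-9 + 2² + 2*2) = (-3*100)*(-9 + 4 + 4) = -300*(-1) = 300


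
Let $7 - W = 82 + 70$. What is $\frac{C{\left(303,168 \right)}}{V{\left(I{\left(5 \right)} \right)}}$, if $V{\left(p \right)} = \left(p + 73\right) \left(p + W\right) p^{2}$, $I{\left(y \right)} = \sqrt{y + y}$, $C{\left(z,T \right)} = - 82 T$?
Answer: $\frac{107912}{827991} - \frac{18368 \sqrt{10}}{20699775} \approx 0.12752$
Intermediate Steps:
$W = -145$ ($W = 7 - \left(82 + 70\right) = 7 - 152 = -145$)
$I{\left(y \right)} = \sqrt{2} \sqrt{y}$ ($I{\left(y \right)} = \sqrt{2 y} = \sqrt{2} \sqrt{y}$)
$V{\left(p \right)} = p^{2} \left(-145 + p\right) \left(73 + p\right)$ ($V{\left(p \right)} = \left(p + 73\right) \left(p - 145\right) p^{2} = \left(73 + p\right) \left(-145 + p\right) p^{2} = \left(-145 + p\right) \left(73 + p\right) p^{2} = p^{2} \left(-145 + p\right) \left(73 + p\right)$)
$\frac{C{\left(303,168 \right)}}{V{\left(I{\left(5 \right)} \right)}} = \frac{\left(-82\right) 168}{\left(\sqrt{2} \sqrt{5}\right)^{2} \left(-10585 + \left(\sqrt{2} \sqrt{5}\right)^{2} - 72 \sqrt{2} \sqrt{5}\right)} = - \frac{13776}{\left(\sqrt{10}\right)^{2} \left(-10585 + \left(\sqrt{10}\right)^{2} - 72 \sqrt{10}\right)} = - \frac{13776}{10 \left(-10585 + 10 - 72 \sqrt{10}\right)} = - \frac{13776}{10 \left(-10575 - 72 \sqrt{10}\right)} = - \frac{13776}{-105750 - 720 \sqrt{10}}$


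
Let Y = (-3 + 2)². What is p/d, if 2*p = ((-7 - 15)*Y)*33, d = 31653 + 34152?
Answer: -121/21935 ≈ -0.0055163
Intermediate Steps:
Y = 1 (Y = (-1)² = 1)
d = 65805
p = -363 (p = (((-7 - 15)*1)*33)/2 = (-22*1*33)/2 = (-22*33)/2 = (½)*(-726) = -363)
p/d = -363/65805 = -363*1/65805 = -121/21935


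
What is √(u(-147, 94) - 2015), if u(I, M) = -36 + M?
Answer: I*√1957 ≈ 44.238*I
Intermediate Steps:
√(u(-147, 94) - 2015) = √((-36 + 94) - 2015) = √(58 - 2015) = √(-1957) = I*√1957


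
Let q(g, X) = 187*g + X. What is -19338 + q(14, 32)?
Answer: -16688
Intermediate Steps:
q(g, X) = X + 187*g
-19338 + q(14, 32) = -19338 + (32 + 187*14) = -19338 + (32 + 2618) = -19338 + 2650 = -16688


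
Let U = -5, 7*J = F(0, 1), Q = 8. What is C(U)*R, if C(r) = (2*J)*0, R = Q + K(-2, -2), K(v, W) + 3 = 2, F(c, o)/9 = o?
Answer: 0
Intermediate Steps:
F(c, o) = 9*o
K(v, W) = -1 (K(v, W) = -3 + 2 = -1)
J = 9/7 (J = (9*1)/7 = (⅐)*9 = 9/7 ≈ 1.2857)
R = 7 (R = 8 - 1 = 7)
C(r) = 0 (C(r) = (2*(9/7))*0 = (18/7)*0 = 0)
C(U)*R = 0*7 = 0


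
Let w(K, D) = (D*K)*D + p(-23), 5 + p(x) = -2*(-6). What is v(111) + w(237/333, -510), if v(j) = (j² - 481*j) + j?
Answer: 5334076/37 ≈ 1.4416e+5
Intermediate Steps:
v(j) = j² - 480*j
p(x) = 7 (p(x) = -5 - 2*(-6) = -5 + 12 = 7)
w(K, D) = 7 + K*D² (w(K, D) = (D*K)*D + 7 = K*D² + 7 = 7 + K*D²)
v(111) + w(237/333, -510) = 111*(-480 + 111) + (7 + (237/333)*(-510)²) = 111*(-369) + (7 + (237*(1/333))*260100) = -40959 + (7 + (79/111)*260100) = -40959 + (7 + 6849300/37) = -40959 + 6849559/37 = 5334076/37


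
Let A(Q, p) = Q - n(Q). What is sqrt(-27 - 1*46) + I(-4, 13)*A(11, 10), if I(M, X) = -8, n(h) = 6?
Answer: -40 + I*sqrt(73) ≈ -40.0 + 8.544*I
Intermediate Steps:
A(Q, p) = -6 + Q (A(Q, p) = Q - 1*6 = Q - 6 = -6 + Q)
sqrt(-27 - 1*46) + I(-4, 13)*A(11, 10) = sqrt(-27 - 1*46) - 8*(-6 + 11) = sqrt(-27 - 46) - 8*5 = sqrt(-73) - 40 = I*sqrt(73) - 40 = -40 + I*sqrt(73)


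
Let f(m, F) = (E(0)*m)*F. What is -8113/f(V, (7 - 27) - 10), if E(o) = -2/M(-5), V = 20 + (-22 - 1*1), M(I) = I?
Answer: -8113/36 ≈ -225.36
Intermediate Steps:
V = -3 (V = 20 + (-22 - 1) = 20 - 23 = -3)
E(o) = ⅖ (E(o) = -2/(-5) = -2*(-⅕) = ⅖)
f(m, F) = 2*F*m/5 (f(m, F) = (2*m/5)*F = 2*F*m/5)
-8113/f(V, (7 - 27) - 10) = -8113*(-5/(6*((7 - 27) - 10))) = -8113*(-5/(6*(-20 - 10))) = -8113/((⅖)*(-30)*(-3)) = -8113/36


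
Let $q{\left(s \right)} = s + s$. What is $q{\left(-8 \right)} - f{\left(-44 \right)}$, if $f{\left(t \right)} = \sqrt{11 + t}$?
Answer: $-16 - i \sqrt{33} \approx -16.0 - 5.7446 i$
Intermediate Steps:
$q{\left(s \right)} = 2 s$
$q{\left(-8 \right)} - f{\left(-44 \right)} = 2 \left(-8\right) - \sqrt{11 - 44} = -16 - \sqrt{-33} = -16 - i \sqrt{33}$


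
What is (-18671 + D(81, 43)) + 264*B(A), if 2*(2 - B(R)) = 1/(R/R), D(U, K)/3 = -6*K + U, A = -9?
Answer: -18806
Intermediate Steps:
D(U, K) = -18*K + 3*U (D(U, K) = 3*(-6*K + U) = 3*(U - 6*K) = -18*K + 3*U)
B(R) = 3/2 (B(R) = 2 - 1/(2*(R/R)) = 2 - 1/2/1 = 2 - 1/2*1 = 2 - 1/2 = 3/2)
(-18671 + D(81, 43)) + 264*B(A) = (-18671 + (-18*43 + 3*81)) + 264*(3/2) = (-18671 + (-774 + 243)) + 396 = (-18671 - 531) + 396 = -19202 + 396 = -18806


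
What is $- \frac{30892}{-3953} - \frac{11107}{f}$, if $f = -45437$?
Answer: $\frac{1447545775}{179612461} \approx 8.0593$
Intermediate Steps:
$- \frac{30892}{-3953} - \frac{11107}{f} = - \frac{30892}{-3953} - \frac{11107}{-45437} = \left(-30892\right) \left(- \frac{1}{3953}\right) - - \frac{11107}{45437} = \frac{30892}{3953} + \frac{11107}{45437} = \frac{1447545775}{179612461}$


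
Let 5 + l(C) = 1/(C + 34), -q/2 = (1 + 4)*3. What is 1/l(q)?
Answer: -4/19 ≈ -0.21053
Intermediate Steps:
q = -30 (q = -2*(1 + 4)*3 = -10*3 = -2*15 = -30)
l(C) = -5 + 1/(34 + C) (l(C) = -5 + 1/(C + 34) = -5 + 1/(34 + C))
1/l(q) = 1/((-169 - 5*(-30))/(34 - 30)) = 1/((-169 + 150)/4) = 1/((¼)*(-19)) = 1/(-19/4) = -4/19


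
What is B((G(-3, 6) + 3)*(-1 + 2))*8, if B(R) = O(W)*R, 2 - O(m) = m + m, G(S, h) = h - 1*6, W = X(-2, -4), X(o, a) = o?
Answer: 144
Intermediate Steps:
W = -2
G(S, h) = -6 + h (G(S, h) = h - 6 = -6 + h)
O(m) = 2 - 2*m (O(m) = 2 - (m + m) = 2 - 2*m)
B(R) = 6*R (B(R) = (2 - 2*(-2))*R = (2 + 4)*R = 6*R)
B((G(-3, 6) + 3)*(-1 + 2))*8 = (6*(((-6 + 6) + 3)*(-1 + 2)))*8 = (6*((0 + 3)*1))*8 = (6*(3*1))*8 = (6*3)*8 = 18*8 = 144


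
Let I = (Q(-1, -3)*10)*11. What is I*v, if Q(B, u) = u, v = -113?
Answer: 37290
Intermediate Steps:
I = -330 (I = -3*10*11 = -30*11 = -330)
I*v = -330*(-113) = 37290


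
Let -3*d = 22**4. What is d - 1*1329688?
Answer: -4223320/3 ≈ -1.4078e+6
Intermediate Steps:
d = -234256/3 (d = -1/3*22**4 = -1/3*234256 = -234256/3 ≈ -78085.)
d - 1*1329688 = -234256/3 - 1*1329688 = -234256/3 - 1329688 = -4223320/3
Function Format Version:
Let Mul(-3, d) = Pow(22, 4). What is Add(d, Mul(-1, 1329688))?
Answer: Rational(-4223320, 3) ≈ -1.4078e+6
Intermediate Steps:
d = Rational(-234256, 3) (d = Mul(Rational(-1, 3), Pow(22, 4)) = Mul(Rational(-1, 3), 234256) = Rational(-234256, 3) ≈ -78085.)
Add(d, Mul(-1, 1329688)) = Add(Rational(-234256, 3), Mul(-1, 1329688)) = Add(Rational(-234256, 3), -1329688) = Rational(-4223320, 3)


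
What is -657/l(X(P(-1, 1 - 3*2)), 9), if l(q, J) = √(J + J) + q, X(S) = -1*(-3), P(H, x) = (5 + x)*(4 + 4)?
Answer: 219 - 219*√2 ≈ -90.713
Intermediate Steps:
P(H, x) = 40 + 8*x (P(H, x) = (5 + x)*8 = 40 + 8*x)
X(S) = 3
l(q, J) = q + √2*√J (l(q, J) = √(2*J) + q = √2*√J + q = q + √2*√J)
-657/l(X(P(-1, 1 - 3*2)), 9) = -657/(3 + √2*√9) = -657/(3 + √2*3) = -657/(3 + 3*√2)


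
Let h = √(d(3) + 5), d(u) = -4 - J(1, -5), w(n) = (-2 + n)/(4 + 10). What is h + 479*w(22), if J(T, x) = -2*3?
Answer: 4790/7 + √7 ≈ 686.93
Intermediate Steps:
J(T, x) = -6
w(n) = -⅐ + n/14 (w(n) = (-2 + n)/14 = (-2 + n)*(1/14) = -⅐ + n/14)
d(u) = 2 (d(u) = -4 - 1*(-6) = -4 + 6 = 2)
h = √7 (h = √(2 + 5) = √7 ≈ 2.6458)
h + 479*w(22) = √7 + 479*(-⅐ + (1/14)*22) = √7 + 479*(-⅐ + 11/7) = √7 + 479*(10/7) = √7 + 4790/7 = 4790/7 + √7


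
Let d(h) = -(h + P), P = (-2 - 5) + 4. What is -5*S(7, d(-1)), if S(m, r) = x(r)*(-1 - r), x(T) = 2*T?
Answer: 200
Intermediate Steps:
P = -3 (P = -7 + 4 = -3)
d(h) = 3 - h (d(h) = -(h - 3) = -(-3 + h) = 3 - h)
S(m, r) = 2*r*(-1 - r) (S(m, r) = (2*r)*(-1 - r) = 2*r*(-1 - r))
-5*S(7, d(-1)) = -(-10)*(3 - 1*(-1))*(1 + (3 - 1*(-1))) = -(-10)*(3 + 1)*(1 + (3 + 1)) = -(-10)*4*(1 + 4) = -(-10)*4*5 = -5*(-40) = 200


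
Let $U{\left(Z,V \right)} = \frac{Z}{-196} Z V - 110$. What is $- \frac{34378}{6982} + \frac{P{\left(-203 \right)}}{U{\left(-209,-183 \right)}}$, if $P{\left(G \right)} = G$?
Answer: $- \frac{137170690815}{27830471933} \approx -4.9288$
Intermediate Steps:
$U{\left(Z,V \right)} = -110 - \frac{V Z^{2}}{196}$ ($U{\left(Z,V \right)} = Z \left(- \frac{1}{196}\right) Z V - 110 = - \frac{Z}{196} Z V - 110 = - \frac{Z^{2}}{196} V - 110 = - \frac{V Z^{2}}{196} - 110 = -110 - \frac{V Z^{2}}{196}$)
$- \frac{34378}{6982} + \frac{P{\left(-203 \right)}}{U{\left(-209,-183 \right)}} = - \frac{34378}{6982} - \frac{203}{-110 - - \frac{183 \left(-209\right)^{2}}{196}} = \left(-34378\right) \frac{1}{6982} - \frac{203}{-110 - \left(- \frac{183}{196}\right) 43681} = - \frac{17189}{3491} - \frac{203}{-110 + \frac{7993623}{196}} = - \frac{17189}{3491} - \frac{203}{\frac{7972063}{196}} = - \frac{17189}{3491} - \frac{39788}{7972063} = - \frac{137170690815}{27830471933}$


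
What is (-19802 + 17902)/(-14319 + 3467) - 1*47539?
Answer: -128972832/2713 ≈ -47539.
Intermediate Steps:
(-19802 + 17902)/(-14319 + 3467) - 1*47539 = -1900/(-10852) - 47539 = -1900*(-1/10852) - 47539 = 475/2713 - 47539 = -128972832/2713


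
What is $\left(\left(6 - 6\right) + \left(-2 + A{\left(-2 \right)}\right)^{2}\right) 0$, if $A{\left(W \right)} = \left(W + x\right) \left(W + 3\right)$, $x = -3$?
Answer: $0$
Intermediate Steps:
$A{\left(W \right)} = \left(-3 + W\right) \left(3 + W\right)$ ($A{\left(W \right)} = \left(W - 3\right) \left(W + 3\right) = \left(-3 + W\right) \left(3 + W\right)$)
$\left(\left(6 - 6\right) + \left(-2 + A{\left(-2 \right)}\right)^{2}\right) 0 = \left(\left(6 - 6\right) + \left(-2 - \left(9 - \left(-2\right)^{2}\right)\right)^{2}\right) 0 = \left(0 + \left(-2 + \left(-9 + 4\right)\right)^{2}\right) 0 = \left(0 + \left(-2 - 5\right)^{2}\right) 0 = \left(0 + \left(-7\right)^{2}\right) 0 = \left(0 + 49\right) 0 = 49 \cdot 0 = 0$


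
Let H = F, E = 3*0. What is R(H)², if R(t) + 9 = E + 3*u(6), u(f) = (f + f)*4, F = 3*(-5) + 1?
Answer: 18225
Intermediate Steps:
F = -14 (F = -15 + 1 = -14)
E = 0
u(f) = 8*f (u(f) = (2*f)*4 = 8*f)
H = -14
R(t) = 135 (R(t) = -9 + (0 + 3*(8*6)) = -9 + (0 + 3*48) = -9 + (0 + 144) = -9 + 144 = 135)
R(H)² = 135² = 18225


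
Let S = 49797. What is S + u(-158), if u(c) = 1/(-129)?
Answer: 6423812/129 ≈ 49797.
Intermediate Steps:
u(c) = -1/129
S + u(-158) = 49797 - 1/129 = 6423812/129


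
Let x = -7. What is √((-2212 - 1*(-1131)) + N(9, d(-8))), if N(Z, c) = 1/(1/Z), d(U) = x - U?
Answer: 4*I*√67 ≈ 32.741*I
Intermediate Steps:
d(U) = -7 - U
N(Z, c) = Z
√((-2212 - 1*(-1131)) + N(9, d(-8))) = √((-2212 - 1*(-1131)) + 9) = √((-2212 + 1131) + 9) = √(-1081 + 9) = √(-1072) = 4*I*√67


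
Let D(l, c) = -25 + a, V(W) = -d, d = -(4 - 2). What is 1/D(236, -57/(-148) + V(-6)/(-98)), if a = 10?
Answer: -1/15 ≈ -0.066667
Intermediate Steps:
d = -2 (d = -1*2 = -2)
V(W) = 2 (V(W) = -1*(-2) = 2)
D(l, c) = -15 (D(l, c) = -25 + 10 = -15)
1/D(236, -57/(-148) + V(-6)/(-98)) = 1/(-15) = -1/15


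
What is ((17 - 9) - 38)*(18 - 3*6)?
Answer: 0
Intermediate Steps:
((17 - 9) - 38)*(18 - 3*6) = (8 - 38)*(18 - 18) = -30*0 = 0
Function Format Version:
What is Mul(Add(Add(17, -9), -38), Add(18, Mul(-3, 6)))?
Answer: 0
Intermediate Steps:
Mul(Add(Add(17, -9), -38), Add(18, Mul(-3, 6))) = Mul(Add(8, -38), Add(18, -18)) = Mul(-30, 0) = 0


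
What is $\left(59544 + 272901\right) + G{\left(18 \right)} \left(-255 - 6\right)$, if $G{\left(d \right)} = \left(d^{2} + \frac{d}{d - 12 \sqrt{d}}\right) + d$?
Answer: $\frac{1702542}{7} + \frac{522 \sqrt{2}}{7} \approx 2.4333 \cdot 10^{5}$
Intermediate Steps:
$G{\left(d \right)} = d + d^{2} + \frac{d}{d - 12 \sqrt{d}}$ ($G{\left(d \right)} = \left(d^{2} + \frac{d}{d - 12 \sqrt{d}}\right) + d = d + d^{2} + \frac{d}{d - 12 \sqrt{d}}$)
$\left(59544 + 272901\right) + G{\left(18 \right)} \left(-255 - 6\right) = \left(59544 + 272901\right) + \frac{\left(-1\right) 18 - 18^{2} - 18^{3} + 12 \cdot 18^{\frac{3}{2}} + 12 \cdot 18^{\frac{5}{2}}}{\left(-1\right) 18 + 12 \sqrt{18}} \left(-255 - 6\right) = 332445 + \frac{-18 - 324 - 5832 + 12 \cdot 54 \sqrt{2} + 12 \cdot 972 \sqrt{2}}{-18 + 12 \cdot 3 \sqrt{2}} \left(-261\right) = 332445 + \frac{-18 - 324 - 5832 + 648 \sqrt{2} + 11664 \sqrt{2}}{-18 + 36 \sqrt{2}} \left(-261\right) = 332445 + \frac{-6174 + 12312 \sqrt{2}}{-18 + 36 \sqrt{2}} \left(-261\right) = 332445 - \frac{261 \left(-6174 + 12312 \sqrt{2}\right)}{-18 + 36 \sqrt{2}}$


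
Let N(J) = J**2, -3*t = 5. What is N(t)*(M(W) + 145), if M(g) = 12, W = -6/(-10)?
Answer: 3925/9 ≈ 436.11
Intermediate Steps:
t = -5/3 (t = -1/3*5 = -5/3 ≈ -1.6667)
W = 3/5 (W = -6*(-1/10) = 3/5 ≈ 0.60000)
N(t)*(M(W) + 145) = (-5/3)**2*(12 + 145) = (25/9)*157 = 3925/9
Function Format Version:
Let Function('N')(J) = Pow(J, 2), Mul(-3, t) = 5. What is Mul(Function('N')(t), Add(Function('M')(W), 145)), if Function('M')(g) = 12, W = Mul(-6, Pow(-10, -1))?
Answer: Rational(3925, 9) ≈ 436.11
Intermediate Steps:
t = Rational(-5, 3) (t = Mul(Rational(-1, 3), 5) = Rational(-5, 3) ≈ -1.6667)
W = Rational(3, 5) (W = Mul(-6, Rational(-1, 10)) = Rational(3, 5) ≈ 0.60000)
Mul(Function('N')(t), Add(Function('M')(W), 145)) = Mul(Pow(Rational(-5, 3), 2), Add(12, 145)) = Mul(Rational(25, 9), 157) = Rational(3925, 9)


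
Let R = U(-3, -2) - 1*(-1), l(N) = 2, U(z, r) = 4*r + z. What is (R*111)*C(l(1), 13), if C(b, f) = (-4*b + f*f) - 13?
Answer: -164280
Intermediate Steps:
U(z, r) = z + 4*r
R = -10 (R = (-3 + 4*(-2)) - 1*(-1) = (-3 - 8) + 1 = -11 + 1 = -10)
C(b, f) = -13 + f² - 4*b (C(b, f) = (-4*b + f²) - 13 = (f² - 4*b) - 13 = -13 + f² - 4*b)
(R*111)*C(l(1), 13) = (-10*111)*(-13 + 13² - 4*2) = -1110*(-13 + 169 - 8) = -1110*148 = -164280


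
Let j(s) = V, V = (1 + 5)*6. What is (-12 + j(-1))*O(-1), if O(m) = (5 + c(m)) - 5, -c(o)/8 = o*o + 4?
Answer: -960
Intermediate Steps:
c(o) = -32 - 8*o² (c(o) = -8*(o*o + 4) = -8*(o² + 4) = -8*(4 + o²) = -32 - 8*o²)
V = 36 (V = 6*6 = 36)
j(s) = 36
O(m) = -32 - 8*m² (O(m) = (5 + (-32 - 8*m²)) - 5 = (-27 - 8*m²) - 5 = -32 - 8*m²)
(-12 + j(-1))*O(-1) = (-12 + 36)*(-32 - 8*(-1)²) = 24*(-32 - 8*1) = 24*(-32 - 8) = 24*(-40) = -960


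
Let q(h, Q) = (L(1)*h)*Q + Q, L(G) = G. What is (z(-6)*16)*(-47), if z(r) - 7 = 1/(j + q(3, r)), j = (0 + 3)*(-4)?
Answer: -47188/9 ≈ -5243.1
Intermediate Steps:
j = -12 (j = 3*(-4) = -12)
q(h, Q) = Q + Q*h (q(h, Q) = (1*h)*Q + Q = h*Q + Q = Q*h + Q = Q + Q*h)
z(r) = 7 + 1/(-12 + 4*r) (z(r) = 7 + 1/(-12 + r*(1 + 3)) = 7 + 1/(-12 + r*4) = 7 + 1/(-12 + 4*r))
(z(-6)*16)*(-47) = (((-83 + 28*(-6))/(4*(-3 - 6)))*16)*(-47) = (((¼)*(-83 - 168)/(-9))*16)*(-47) = (((¼)*(-⅑)*(-251))*16)*(-47) = ((251/36)*16)*(-47) = (1004/9)*(-47) = -47188/9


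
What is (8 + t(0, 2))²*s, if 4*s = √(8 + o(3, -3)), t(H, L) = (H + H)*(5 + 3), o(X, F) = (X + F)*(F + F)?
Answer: 32*√2 ≈ 45.255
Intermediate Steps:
o(X, F) = 2*F*(F + X) (o(X, F) = (F + X)*(2*F) = 2*F*(F + X))
t(H, L) = 16*H (t(H, L) = (2*H)*8 = 16*H)
s = √2/2 (s = √(8 + 2*(-3)*(-3 + 3))/4 = √(8 + 2*(-3)*0)/4 = √(8 + 0)/4 = √8/4 = (2*√2)/4 = √2/2 ≈ 0.70711)
(8 + t(0, 2))²*s = (8 + 16*0)²*(√2/2) = (8 + 0)²*(√2/2) = 8²*(√2/2) = 64*(√2/2) = 32*√2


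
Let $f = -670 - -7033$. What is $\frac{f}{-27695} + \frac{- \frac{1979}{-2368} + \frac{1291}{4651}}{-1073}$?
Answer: $- \frac{2604644981043}{11285768333120} \approx -0.23079$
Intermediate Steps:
$f = 6363$ ($f = -670 + 7033 = 6363$)
$\frac{f}{-27695} + \frac{- \frac{1979}{-2368} + \frac{1291}{4651}}{-1073} = \frac{6363}{-27695} + \frac{- \frac{1979}{-2368} + \frac{1291}{4651}}{-1073} = 6363 \left(- \frac{1}{27695}\right) + \left(\left(-1979\right) \left(- \frac{1}{2368}\right) + 1291 \cdot \frac{1}{4651}\right) \left(- \frac{1}{1073}\right) = - \frac{6363}{27695} + \left(\frac{1979}{2368} + \frac{1291}{4651}\right) \left(- \frac{1}{1073}\right) = - \frac{6363}{27695} + \frac{12261417}{11013568} \left(- \frac{1}{1073}\right) = - \frac{6363}{27695} - \frac{12261417}{11817558464} = - \frac{2604644981043}{11285768333120}$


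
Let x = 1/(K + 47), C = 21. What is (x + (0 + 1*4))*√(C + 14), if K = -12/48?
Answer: 752*√35/187 ≈ 23.791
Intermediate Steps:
K = -¼ (K = -12*1/48 = -¼ ≈ -0.25000)
x = 4/187 (x = 1/(-¼ + 47) = 1/(187/4) = 4/187 ≈ 0.021390)
(x + (0 + 1*4))*√(C + 14) = (4/187 + (0 + 1*4))*√(21 + 14) = (4/187 + (0 + 4))*√35 = (4/187 + 4)*√35 = 752*√35/187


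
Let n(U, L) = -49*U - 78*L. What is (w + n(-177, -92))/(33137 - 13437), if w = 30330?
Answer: 46179/19700 ≈ 2.3441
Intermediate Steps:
n(U, L) = -78*L - 49*U
(w + n(-177, -92))/(33137 - 13437) = (30330 + (-78*(-92) - 49*(-177)))/(33137 - 13437) = (30330 + (7176 + 8673))/19700 = (30330 + 15849)*(1/19700) = 46179*(1/19700) = 46179/19700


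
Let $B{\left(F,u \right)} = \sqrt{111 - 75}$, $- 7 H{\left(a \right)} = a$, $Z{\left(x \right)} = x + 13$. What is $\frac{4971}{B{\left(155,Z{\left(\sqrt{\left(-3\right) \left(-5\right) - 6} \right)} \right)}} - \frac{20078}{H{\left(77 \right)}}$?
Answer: $\frac{58383}{22} \approx 2653.8$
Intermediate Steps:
$Z{\left(x \right)} = 13 + x$
$H{\left(a \right)} = - \frac{a}{7}$
$B{\left(F,u \right)} = 6$ ($B{\left(F,u \right)} = \sqrt{36} = 6$)
$\frac{4971}{B{\left(155,Z{\left(\sqrt{\left(-3\right) \left(-5\right) - 6} \right)} \right)}} - \frac{20078}{H{\left(77 \right)}} = \frac{4971}{6} - \frac{20078}{\left(- \frac{1}{7}\right) 77} = 4971 \cdot \frac{1}{6} - \frac{20078}{-11} = \frac{1657}{2} - - \frac{20078}{11} = \frac{1657}{2} + \frac{20078}{11} = \frac{58383}{22}$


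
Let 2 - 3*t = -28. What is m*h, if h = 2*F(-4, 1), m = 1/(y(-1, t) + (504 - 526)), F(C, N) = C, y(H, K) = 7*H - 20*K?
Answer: 8/229 ≈ 0.034935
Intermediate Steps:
t = 10 (t = ⅔ - ⅓*(-28) = ⅔ + 28/3 = 10)
y(H, K) = -20*K + 7*H
m = -1/229 (m = 1/((-20*10 + 7*(-1)) + (504 - 526)) = 1/((-200 - 7) - 22) = 1/(-207 - 22) = 1/(-229) = -1/229 ≈ -0.0043668)
h = -8 (h = 2*(-4) = -8)
m*h = -1/229*(-8) = 8/229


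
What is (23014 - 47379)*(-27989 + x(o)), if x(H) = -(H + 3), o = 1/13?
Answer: 8866350405/13 ≈ 6.8203e+8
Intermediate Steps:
o = 1/13 ≈ 0.076923
x(H) = -3 - H (x(H) = -(3 + H) = -3 - H)
(23014 - 47379)*(-27989 + x(o)) = (23014 - 47379)*(-27989 + (-3 - 1*1/13)) = -24365*(-27989 + (-3 - 1/13)) = -24365*(-27989 - 40/13) = -24365*(-363897/13) = 8866350405/13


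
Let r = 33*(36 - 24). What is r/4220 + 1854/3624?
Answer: 385791/637220 ≈ 0.60543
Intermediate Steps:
r = 396 (r = 33*12 = 396)
r/4220 + 1854/3624 = 396/4220 + 1854/3624 = 396*(1/4220) + 1854*(1/3624) = 99/1055 + 309/604 = 385791/637220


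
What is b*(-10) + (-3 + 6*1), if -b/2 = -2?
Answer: -37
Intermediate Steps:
b = 4 (b = -2*(-2) = 4)
b*(-10) + (-3 + 6*1) = 4*(-10) + (-3 + 6*1) = -40 + (-3 + 6) = -40 + 3 = -37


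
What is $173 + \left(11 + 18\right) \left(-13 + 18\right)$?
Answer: $318$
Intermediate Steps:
$173 + \left(11 + 18\right) \left(-13 + 18\right) = 173 + 29 \cdot 5 = 173 + 145 = 318$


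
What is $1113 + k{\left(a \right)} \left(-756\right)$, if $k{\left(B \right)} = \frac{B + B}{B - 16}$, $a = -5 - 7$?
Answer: $465$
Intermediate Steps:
$a = -12$ ($a = -5 - 7 = -12$)
$k{\left(B \right)} = \frac{2 B}{-16 + B}$
$1113 + k{\left(a \right)} \left(-756\right) = 1113 + 2 \left(-12\right) \frac{1}{-16 - 12} \left(-756\right) = 1113 + 2 \left(-12\right) \frac{1}{-28} \left(-756\right) = 1113 + 2 \left(-12\right) \left(- \frac{1}{28}\right) \left(-756\right) = 1113 + \frac{6}{7} \left(-756\right) = 1113 - 648 = 465$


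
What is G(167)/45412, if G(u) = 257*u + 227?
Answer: 21573/22706 ≈ 0.95010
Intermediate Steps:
G(u) = 227 + 257*u
G(167)/45412 = (227 + 257*167)/45412 = (227 + 42919)*(1/45412) = 43146*(1/45412) = 21573/22706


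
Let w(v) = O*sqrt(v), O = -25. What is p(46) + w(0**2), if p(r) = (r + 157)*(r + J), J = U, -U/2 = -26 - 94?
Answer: 58058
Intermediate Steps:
U = 240 (U = -2*(-26 - 94) = -2*(-120) = 240)
J = 240
p(r) = (157 + r)*(240 + r) (p(r) = (r + 157)*(r + 240) = (157 + r)*(240 + r))
w(v) = -25*sqrt(v)
p(46) + w(0**2) = (37680 + 46**2 + 397*46) - 25*sqrt(0**2) = (37680 + 2116 + 18262) - 25*sqrt(0) = 58058 - 25*0 = 58058 + 0 = 58058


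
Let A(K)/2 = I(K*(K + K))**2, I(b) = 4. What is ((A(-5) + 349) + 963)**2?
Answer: 1806336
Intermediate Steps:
A(K) = 32 (A(K) = 2*4**2 = 2*16 = 32)
((A(-5) + 349) + 963)**2 = ((32 + 349) + 963)**2 = (381 + 963)**2 = 1344**2 = 1806336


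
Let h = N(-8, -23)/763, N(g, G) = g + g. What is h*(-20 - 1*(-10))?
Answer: 160/763 ≈ 0.20970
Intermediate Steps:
N(g, G) = 2*g
h = -16/763 (h = (2*(-8))/763 = -16*1/763 = -16/763 ≈ -0.020970)
h*(-20 - 1*(-10)) = -16*(-20 - 1*(-10))/763 = -16*(-20 + 10)/763 = -16/763*(-10) = 160/763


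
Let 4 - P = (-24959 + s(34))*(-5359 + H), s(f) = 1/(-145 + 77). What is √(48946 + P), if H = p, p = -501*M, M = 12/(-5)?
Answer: I*√2996805456215/170 ≈ 10183.0*I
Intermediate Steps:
s(f) = -1/68 (s(f) = 1/(-68) = -1/68)
M = -12/5 (M = 12*(-⅕) = -12/5 ≈ -2.4000)
p = 6012/5 (p = -501*(-12/5) = 6012/5 ≈ 1202.4)
H = 6012/5 ≈ 1202.4
P = -35273176419/340 (P = 4 - (-24959 - 1/68)*(-5359 + 6012/5) = 4 - (-1697213)*(-20783)/(68*5) = 4 - 1*35273177779/340 = 4 - 35273177779/340 = -35273176419/340 ≈ -1.0374e+8)
√(48946 + P) = √(48946 - 35273176419/340) = √(-35256534779/340) = I*√2996805456215/170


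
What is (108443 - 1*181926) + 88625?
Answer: 15142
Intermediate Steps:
(108443 - 1*181926) + 88625 = (108443 - 181926) + 88625 = -73483 + 88625 = 15142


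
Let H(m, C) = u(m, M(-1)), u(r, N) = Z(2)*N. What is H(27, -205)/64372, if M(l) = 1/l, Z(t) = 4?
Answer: -1/16093 ≈ -6.2139e-5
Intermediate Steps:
M(l) = 1/l
u(r, N) = 4*N
H(m, C) = -4 (H(m, C) = 4/(-1) = 4*(-1) = -4)
H(27, -205)/64372 = -4/64372 = -4*1/64372 = -1/16093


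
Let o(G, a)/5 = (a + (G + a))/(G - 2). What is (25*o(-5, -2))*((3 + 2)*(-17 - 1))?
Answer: -101250/7 ≈ -14464.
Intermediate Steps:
o(G, a) = 5*(G + 2*a)/(-2 + G) (o(G, a) = 5*((a + (G + a))/(G - 2)) = 5*((G + 2*a)/(-2 + G)) = 5*(G + 2*a)/(-2 + G))
(25*o(-5, -2))*((3 + 2)*(-17 - 1)) = (25*(5*(-5 + 2*(-2))/(-2 - 5)))*((3 + 2)*(-17 - 1)) = (25*(5*(-5 - 4)/(-7)))*(5*(-18)) = (25*(5*(-⅐)*(-9)))*(-90) = (25*(45/7))*(-90) = (1125/7)*(-90) = -101250/7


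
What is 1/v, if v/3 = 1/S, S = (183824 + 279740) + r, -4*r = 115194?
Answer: 869531/6 ≈ 1.4492e+5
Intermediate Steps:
r = -57597/2 (r = -¼*115194 = -57597/2 ≈ -28799.)
S = 869531/2 (S = (183824 + 279740) - 57597/2 = 463564 - 57597/2 = 869531/2 ≈ 4.3477e+5)
v = 6/869531 (v = 3/(869531/2) = 3*(2/869531) = 6/869531 ≈ 6.9003e-6)
1/v = 1/(6/869531) = 869531/6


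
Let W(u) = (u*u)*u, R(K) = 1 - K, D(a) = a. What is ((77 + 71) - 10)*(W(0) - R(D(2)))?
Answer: 138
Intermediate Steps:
W(u) = u³ (W(u) = u²*u = u³)
((77 + 71) - 10)*(W(0) - R(D(2))) = ((77 + 71) - 10)*(0³ - (1 - 1*2)) = (148 - 10)*(0 - (1 - 2)) = 138*(0 - 1*(-1)) = 138*(0 + 1) = 138*1 = 138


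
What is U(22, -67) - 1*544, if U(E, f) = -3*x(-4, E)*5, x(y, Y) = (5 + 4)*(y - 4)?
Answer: 536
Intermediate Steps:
x(y, Y) = -36 + 9*y (x(y, Y) = 9*(-4 + y) = -36 + 9*y)
U(E, f) = 1080 (U(E, f) = -3*(-36 + 9*(-4))*5 = -3*(-36 - 36)*5 = -3*(-72)*5 = 216*5 = 1080)
U(22, -67) - 1*544 = 1080 - 1*544 = 1080 - 544 = 536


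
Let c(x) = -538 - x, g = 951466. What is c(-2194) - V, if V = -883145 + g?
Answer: -66665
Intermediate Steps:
V = 68321 (V = -883145 + 951466 = 68321)
c(-2194) - V = (-538 - 1*(-2194)) - 1*68321 = (-538 + 2194) - 68321 = 1656 - 68321 = -66665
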